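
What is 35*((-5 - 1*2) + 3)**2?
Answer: 560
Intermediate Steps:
35*((-5 - 1*2) + 3)**2 = 35*((-5 - 2) + 3)**2 = 35*(-7 + 3)**2 = 35*(-4)**2 = 35*16 = 560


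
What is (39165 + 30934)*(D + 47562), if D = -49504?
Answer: -136132258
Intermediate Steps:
(39165 + 30934)*(D + 47562) = (39165 + 30934)*(-49504 + 47562) = 70099*(-1942) = -136132258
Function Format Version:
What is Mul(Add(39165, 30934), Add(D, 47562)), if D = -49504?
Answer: -136132258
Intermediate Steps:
Mul(Add(39165, 30934), Add(D, 47562)) = Mul(Add(39165, 30934), Add(-49504, 47562)) = Mul(70099, -1942) = -136132258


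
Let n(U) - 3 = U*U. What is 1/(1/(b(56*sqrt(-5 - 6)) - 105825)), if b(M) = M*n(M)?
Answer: -105825 - 1931608*I*sqrt(11) ≈ -1.0583e+5 - 6.4064e+6*I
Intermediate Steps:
n(U) = 3 + U**2 (n(U) = 3 + U*U = 3 + U**2)
b(M) = M*(3 + M**2)
1/(1/(b(56*sqrt(-5 - 6)) - 105825)) = 1/(1/((56*sqrt(-5 - 6))*(3 + (56*sqrt(-5 - 6))**2) - 105825)) = 1/(1/((56*sqrt(-11))*(3 + (56*sqrt(-11))**2) - 105825)) = 1/(1/((56*(I*sqrt(11)))*(3 + (56*(I*sqrt(11)))**2) - 105825)) = 1/(1/((56*I*sqrt(11))*(3 + (56*I*sqrt(11))**2) - 105825)) = 1/(1/((56*I*sqrt(11))*(3 - 34496) - 105825)) = 1/(1/((56*I*sqrt(11))*(-34493) - 105825)) = 1/(1/(-1931608*I*sqrt(11) - 105825)) = 1/(1/(-105825 - 1931608*I*sqrt(11))) = -105825 - 1931608*I*sqrt(11)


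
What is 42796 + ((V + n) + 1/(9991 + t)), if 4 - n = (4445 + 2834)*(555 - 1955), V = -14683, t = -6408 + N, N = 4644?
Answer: 84069384760/8227 ≈ 1.0219e+7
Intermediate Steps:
t = -1764 (t = -6408 + 4644 = -1764)
n = 10190604 (n = 4 - (4445 + 2834)*(555 - 1955) = 4 - 7279*(-1400) = 4 - 1*(-10190600) = 4 + 10190600 = 10190604)
42796 + ((V + n) + 1/(9991 + t)) = 42796 + ((-14683 + 10190604) + 1/(9991 - 1764)) = 42796 + (10175921 + 1/8227) = 42796 + 83717302068/8227 = 84069384760/8227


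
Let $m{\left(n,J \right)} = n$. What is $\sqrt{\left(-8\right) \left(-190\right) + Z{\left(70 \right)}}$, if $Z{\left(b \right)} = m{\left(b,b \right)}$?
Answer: $\sqrt{1590} \approx 39.875$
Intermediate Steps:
$Z{\left(b \right)} = b$
$\sqrt{\left(-8\right) \left(-190\right) + Z{\left(70 \right)}} = \sqrt{\left(-8\right) \left(-190\right) + 70} = \sqrt{1520 + 70} = \sqrt{1590}$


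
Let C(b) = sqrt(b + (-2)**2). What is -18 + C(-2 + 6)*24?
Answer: -18 + 48*sqrt(2) ≈ 49.882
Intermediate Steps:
C(b) = sqrt(4 + b) (C(b) = sqrt(b + 4) = sqrt(4 + b))
-18 + C(-2 + 6)*24 = -18 + sqrt(4 + (-2 + 6))*24 = -18 + sqrt(4 + 4)*24 = -18 + sqrt(8)*24 = -18 + (2*sqrt(2))*24 = -18 + 48*sqrt(2)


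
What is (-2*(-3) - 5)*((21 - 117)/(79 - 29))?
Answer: -48/25 ≈ -1.9200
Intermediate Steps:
(-2*(-3) - 5)*((21 - 117)/(79 - 29)) = (6 - 5)*(-96/50) = 1*(-96*1/50) = 1*(-48/25) = -48/25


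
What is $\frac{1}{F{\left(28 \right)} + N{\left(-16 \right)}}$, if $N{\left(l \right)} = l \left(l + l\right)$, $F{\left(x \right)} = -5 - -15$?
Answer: $\frac{1}{522} \approx 0.0019157$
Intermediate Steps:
$F{\left(x \right)} = 10$ ($F{\left(x \right)} = -5 + 15 = 10$)
$N{\left(l \right)} = 2 l^{2}$ ($N{\left(l \right)} = l 2 l = 2 l^{2}$)
$\frac{1}{F{\left(28 \right)} + N{\left(-16 \right)}} = \frac{1}{10 + 2 \left(-16\right)^{2}} = \frac{1}{10 + 2 \cdot 256} = \frac{1}{10 + 512} = \frac{1}{522}$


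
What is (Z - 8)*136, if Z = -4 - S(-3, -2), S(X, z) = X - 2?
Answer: -952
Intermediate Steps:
S(X, z) = -2 + X
Z = 1 (Z = -4 - (-2 - 3) = -4 - 1*(-5) = -4 + 5 = 1)
(Z - 8)*136 = (1 - 8)*136 = -7*136 = -952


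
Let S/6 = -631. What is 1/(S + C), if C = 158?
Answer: -1/3628 ≈ -0.00027563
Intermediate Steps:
S = -3786 (S = 6*(-631) = -3786)
1/(S + C) = 1/(-3786 + 158) = 1/(-3628) = -1/3628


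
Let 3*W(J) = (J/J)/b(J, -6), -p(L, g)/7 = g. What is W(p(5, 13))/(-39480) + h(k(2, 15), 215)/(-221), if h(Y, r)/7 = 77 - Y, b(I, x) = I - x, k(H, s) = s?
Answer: -257014787/130876200 ≈ -1.9638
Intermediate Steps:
p(L, g) = -7*g
h(Y, r) = 539 - 7*Y (h(Y, r) = 7*(77 - Y) = 539 - 7*Y)
W(J) = 1/(3*(6 + J)) (W(J) = ((J/J)/(J - 1*(-6)))/3 = (1/(J + 6))/3 = (1/(6 + J))/3 = 1/(3*(6 + J)))
W(p(5, 13))/(-39480) + h(k(2, 15), 215)/(-221) = (1/(3*(6 - 7*13)))/(-39480) + (539 - 7*15)/(-221) = (1/(3*(6 - 91)))*(-1/39480) + (539 - 105)*(-1/221) = ((⅓)/(-85))*(-1/39480) + 434*(-1/221) = ((⅓)*(-1/85))*(-1/39480) - 434/221 = -1/255*(-1/39480) - 434/221 = 1/10067400 - 434/221 = -257014787/130876200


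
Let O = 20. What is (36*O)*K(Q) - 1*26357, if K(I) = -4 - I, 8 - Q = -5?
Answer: -38597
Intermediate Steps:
Q = 13 (Q = 8 - 1*(-5) = 8 + 5 = 13)
(36*O)*K(Q) - 1*26357 = (36*20)*(-4 - 1*13) - 1*26357 = 720*(-4 - 13) - 26357 = 720*(-17) - 26357 = -12240 - 26357 = -38597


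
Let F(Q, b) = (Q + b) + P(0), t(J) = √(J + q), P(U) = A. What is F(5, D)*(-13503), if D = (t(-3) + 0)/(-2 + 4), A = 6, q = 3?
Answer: -148533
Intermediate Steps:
P(U) = 6
t(J) = √(3 + J) (t(J) = √(J + 3) = √(3 + J))
D = 0 (D = (√(3 - 3) + 0)/(-2 + 4) = (√0 + 0)/2 = (0 + 0)*(½) = 0*(½) = 0)
F(Q, b) = 6 + Q + b (F(Q, b) = (Q + b) + 6 = 6 + Q + b)
F(5, D)*(-13503) = (6 + 5 + 0)*(-13503) = 11*(-13503) = -148533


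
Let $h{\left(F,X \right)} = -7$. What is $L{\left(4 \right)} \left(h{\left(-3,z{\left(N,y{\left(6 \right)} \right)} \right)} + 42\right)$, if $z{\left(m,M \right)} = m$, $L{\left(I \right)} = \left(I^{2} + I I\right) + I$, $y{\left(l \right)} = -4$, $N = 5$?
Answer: $1260$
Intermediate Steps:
$L{\left(I \right)} = I + 2 I^{2}$ ($L{\left(I \right)} = \left(I^{2} + I^{2}\right) + I = 2 I^{2} + I = I + 2 I^{2}$)
$L{\left(4 \right)} \left(h{\left(-3,z{\left(N,y{\left(6 \right)} \right)} \right)} + 42\right) = 4 \left(1 + 2 \cdot 4\right) \left(-7 + 42\right) = 4 \left(1 + 8\right) 35 = 4 \cdot 9 \cdot 35 = 36 \cdot 35 = 1260$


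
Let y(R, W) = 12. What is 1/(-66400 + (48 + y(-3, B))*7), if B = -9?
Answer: -1/65980 ≈ -1.5156e-5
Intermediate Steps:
1/(-66400 + (48 + y(-3, B))*7) = 1/(-66400 + (48 + 12)*7) = 1/(-66400 + 60*7) = 1/(-66400 + 420) = 1/(-65980) = -1/65980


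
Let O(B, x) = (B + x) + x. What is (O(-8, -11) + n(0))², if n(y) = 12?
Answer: 324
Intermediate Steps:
O(B, x) = B + 2*x
(O(-8, -11) + n(0))² = ((-8 + 2*(-11)) + 12)² = ((-8 - 22) + 12)² = (-30 + 12)² = (-18)² = 324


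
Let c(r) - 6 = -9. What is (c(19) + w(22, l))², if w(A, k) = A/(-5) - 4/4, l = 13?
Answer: 1764/25 ≈ 70.560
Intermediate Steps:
w(A, k) = -1 - A/5 (w(A, k) = A*(-⅕) - 4*¼ = -A/5 - 1 = -1 - A/5)
c(r) = -3 (c(r) = 6 - 9 = -3)
(c(19) + w(22, l))² = (-3 + (-1 - ⅕*22))² = (-3 + (-1 - 22/5))² = (-3 - 27/5)² = (-42/5)² = 1764/25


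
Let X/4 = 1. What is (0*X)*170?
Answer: 0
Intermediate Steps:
X = 4 (X = 4*1 = 4)
(0*X)*170 = (0*4)*170 = 0*170 = 0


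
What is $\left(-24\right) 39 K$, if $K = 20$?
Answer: $-18720$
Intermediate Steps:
$\left(-24\right) 39 K = \left(-24\right) 39 \cdot 20 = \left(-936\right) 20 = -18720$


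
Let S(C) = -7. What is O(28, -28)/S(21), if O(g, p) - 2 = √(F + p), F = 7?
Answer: -2/7 - I*√21/7 ≈ -0.28571 - 0.65465*I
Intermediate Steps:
O(g, p) = 2 + √(7 + p)
O(28, -28)/S(21) = (2 + √(7 - 28))/(-7) = (2 + √(-21))*(-⅐) = (2 + I*√21)*(-⅐) = -2/7 - I*√21/7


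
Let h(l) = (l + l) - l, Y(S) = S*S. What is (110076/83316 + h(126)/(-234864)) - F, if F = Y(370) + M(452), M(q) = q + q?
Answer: -1783408101079/12941752 ≈ -1.3780e+5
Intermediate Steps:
Y(S) = S**2
h(l) = l (h(l) = 2*l - l = l)
M(q) = 2*q
F = 137804 (F = 370**2 + 2*452 = 136900 + 904 = 137804)
(110076/83316 + h(126)/(-234864)) - F = (110076/83316 + 126/(-234864)) - 1*137804 = (110076*(1/83316) + 126*(-1/234864)) - 137804 = (9173/6943 - 1/1864) - 137804 = 17091529/12941752 - 137804 = -1783408101079/12941752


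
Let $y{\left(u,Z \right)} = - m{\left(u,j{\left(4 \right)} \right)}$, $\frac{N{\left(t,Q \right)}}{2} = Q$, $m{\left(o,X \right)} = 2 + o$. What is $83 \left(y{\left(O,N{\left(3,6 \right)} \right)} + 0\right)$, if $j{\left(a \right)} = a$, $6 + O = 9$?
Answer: $-415$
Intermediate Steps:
$O = 3$ ($O = -6 + 9 = 3$)
$N{\left(t,Q \right)} = 2 Q$
$y{\left(u,Z \right)} = -2 - u$ ($y{\left(u,Z \right)} = - (2 + u) = -2 - u$)
$83 \left(y{\left(O,N{\left(3,6 \right)} \right)} + 0\right) = 83 \left(\left(-2 - 3\right) + 0\right) = 83 \left(-5 + 0\right) = 83 \left(-5\right) = -415$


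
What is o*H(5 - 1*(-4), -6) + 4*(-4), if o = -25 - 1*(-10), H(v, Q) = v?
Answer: -151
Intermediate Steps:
o = -15 (o = -25 + 10 = -15)
o*H(5 - 1*(-4), -6) + 4*(-4) = -15*(5 - 1*(-4)) + 4*(-4) = -15*(5 + 4) - 16 = -15*9 - 16 = -135 - 16 = -151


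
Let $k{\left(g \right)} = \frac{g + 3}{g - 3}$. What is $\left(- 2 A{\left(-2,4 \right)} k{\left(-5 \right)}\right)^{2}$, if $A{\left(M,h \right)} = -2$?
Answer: $1$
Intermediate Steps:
$k{\left(g \right)} = \frac{3 + g}{-3 + g}$
$\left(- 2 A{\left(-2,4 \right)} k{\left(-5 \right)}\right)^{2} = \left(\left(-2\right) \left(-2\right) \frac{3 - 5}{-3 - 5}\right)^{2} = \left(4 \frac{1}{-8} \left(-2\right)\right)^{2} = \left(4 \left(\left(- \frac{1}{8}\right) \left(-2\right)\right)\right)^{2} = \left(4 \cdot \frac{1}{4}\right)^{2} = 1^{2} = 1$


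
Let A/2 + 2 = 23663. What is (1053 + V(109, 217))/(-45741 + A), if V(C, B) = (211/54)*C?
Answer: 79861/85374 ≈ 0.93542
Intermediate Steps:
A = 47322 (A = -4 + 2*23663 = -4 + 47326 = 47322)
V(C, B) = 211*C/54 (V(C, B) = (211*(1/54))*C = 211*C/54)
(1053 + V(109, 217))/(-45741 + A) = (1053 + (211/54)*109)/(-45741 + 47322) = (1053 + 22999/54)/1581 = (79861/54)*(1/1581) = 79861/85374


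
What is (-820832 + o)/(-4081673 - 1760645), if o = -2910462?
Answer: 1865647/2921159 ≈ 0.63867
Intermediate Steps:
(-820832 + o)/(-4081673 - 1760645) = (-820832 - 2910462)/(-4081673 - 1760645) = -3731294/(-5842318) = -3731294*(-1/5842318) = 1865647/2921159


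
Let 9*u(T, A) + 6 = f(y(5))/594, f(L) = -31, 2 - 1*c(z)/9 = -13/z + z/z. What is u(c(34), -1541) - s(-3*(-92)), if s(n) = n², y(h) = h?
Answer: -407240491/5346 ≈ -76177.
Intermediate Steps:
c(z) = 9 + 117/z (c(z) = 18 - 9*(-13/z + z/z) = 18 - 9*(-13/z + 1) = 18 - 9*(1 - 13/z) = 18 + (-9 + 117/z) = 9 + 117/z)
u(T, A) = -3595/5346 (u(T, A) = -⅔ + (-31/594)/9 = -⅔ + (-31*1/594)/9 = -⅔ + (⅑)*(-31/594) = -⅔ - 31/5346 = -3595/5346)
u(c(34), -1541) - s(-3*(-92)) = -3595/5346 - (-3*(-92))² = -3595/5346 - 1*276² = -3595/5346 - 1*76176 = -3595/5346 - 76176 = -407240491/5346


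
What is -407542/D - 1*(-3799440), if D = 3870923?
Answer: 14707339275578/3870923 ≈ 3.7994e+6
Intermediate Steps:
-407542/D - 1*(-3799440) = -407542/3870923 - 1*(-3799440) = -407542*1/3870923 + 3799440 = -407542/3870923 + 3799440 = 14707339275578/3870923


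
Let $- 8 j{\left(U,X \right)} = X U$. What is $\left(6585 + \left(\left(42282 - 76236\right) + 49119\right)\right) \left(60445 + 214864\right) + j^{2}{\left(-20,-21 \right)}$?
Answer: $\frac{23951894025}{4} \approx 5.988 \cdot 10^{9}$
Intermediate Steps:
$j{\left(U,X \right)} = - \frac{U X}{8}$ ($j{\left(U,X \right)} = - \frac{X U}{8} = - \frac{U X}{8}$)
$\left(6585 + \left(\left(42282 - 76236\right) + 49119\right)\right) \left(60445 + 214864\right) + j^{2}{\left(-20,-21 \right)} = \left(6585 + \left(\left(42282 - 76236\right) + 49119\right)\right) \left(60445 + 214864\right) + \left(\left(- \frac{1}{8}\right) \left(-20\right) \left(-21\right)\right)^{2} = \left(6585 + \left(-33954 + 49119\right)\right) 275309 + \left(- \frac{105}{2}\right)^{2} = \left(6585 + 15165\right) 275309 + \frac{11025}{4} = 21750 \cdot 275309 + \frac{11025}{4} = 5987970750 + \frac{11025}{4} = \frac{23951894025}{4}$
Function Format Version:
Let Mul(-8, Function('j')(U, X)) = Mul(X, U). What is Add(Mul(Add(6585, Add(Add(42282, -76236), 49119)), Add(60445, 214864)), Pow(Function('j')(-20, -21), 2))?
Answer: Rational(23951894025, 4) ≈ 5.9880e+9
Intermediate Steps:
Function('j')(U, X) = Mul(Rational(-1, 8), U, X) (Function('j')(U, X) = Mul(Rational(-1, 8), Mul(X, U)) = Mul(Rational(-1, 8), Mul(U, X)) = Mul(Rational(-1, 8), U, X))
Add(Mul(Add(6585, Add(Add(42282, -76236), 49119)), Add(60445, 214864)), Pow(Function('j')(-20, -21), 2)) = Add(Mul(Add(6585, Add(Add(42282, -76236), 49119)), Add(60445, 214864)), Pow(Mul(Rational(-1, 8), -20, -21), 2)) = Add(Mul(Add(6585, Add(-33954, 49119)), 275309), Pow(Rational(-105, 2), 2)) = Add(Mul(Add(6585, 15165), 275309), Rational(11025, 4)) = Add(Mul(21750, 275309), Rational(11025, 4)) = Add(5987970750, Rational(11025, 4)) = Rational(23951894025, 4)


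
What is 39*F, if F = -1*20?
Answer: -780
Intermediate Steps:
F = -20
39*F = 39*(-20) = -780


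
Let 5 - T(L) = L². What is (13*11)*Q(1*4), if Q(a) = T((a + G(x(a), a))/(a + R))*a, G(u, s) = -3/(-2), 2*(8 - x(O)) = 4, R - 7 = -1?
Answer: 268697/100 ≈ 2687.0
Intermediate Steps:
R = 6 (R = 7 - 1 = 6)
x(O) = 6 (x(O) = 8 - ½*4 = 8 - 2 = 6)
G(u, s) = 3/2 (G(u, s) = -3*(-½) = 3/2)
T(L) = 5 - L²
Q(a) = a*(5 - (3/2 + a)²/(6 + a)²) (Q(a) = (5 - ((a + 3/2)/(a + 6))²)*a = (5 - ((3/2 + a)/(6 + a))²)*a = (5 - (3/2 + a)²/(6 + a)²)*a = a*(5 - (3/2 + a)²/(6 + a)²))
(13*11)*Q(1*4) = (13*11)*((1*4)*(711 + 16*(1*4)² + 228*(1*4))/(4*(36 + (1*4)² + 12*(1*4)))) = 143*((¼)*4*(711 + 16*4² + 228*4)/(36 + 4² + 12*4)) = 143*((¼)*4*(711 + 16*16 + 912)/(36 + 16 + 48)) = 143*((¼)*4*(711 + 256 + 912)/100) = 143*((¼)*4*(1/100)*1879) = 143*(1879/100) = 268697/100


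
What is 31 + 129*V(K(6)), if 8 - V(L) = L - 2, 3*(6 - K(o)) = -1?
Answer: 504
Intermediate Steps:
K(o) = 19/3 (K(o) = 6 - ⅓*(-1) = 6 + ⅓ = 19/3)
V(L) = 10 - L (V(L) = 8 - (L - 2) = 8 - (-2 + L) = 8 + (2 - L) = 10 - L)
31 + 129*V(K(6)) = 31 + 129*(10 - 1*19/3) = 31 + 129*(10 - 19/3) = 31 + 129*(11/3) = 31 + 473 = 504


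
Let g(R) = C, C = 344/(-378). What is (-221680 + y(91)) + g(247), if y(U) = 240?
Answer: -41852332/189 ≈ -2.2144e+5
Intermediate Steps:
C = -172/189 (C = 344*(-1/378) = -172/189 ≈ -0.91005)
g(R) = -172/189
(-221680 + y(91)) + g(247) = (-221680 + 240) - 172/189 = -221440 - 172/189 = -41852332/189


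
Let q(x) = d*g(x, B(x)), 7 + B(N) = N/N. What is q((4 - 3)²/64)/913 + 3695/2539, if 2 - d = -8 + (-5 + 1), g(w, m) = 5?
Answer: 3551265/2318107 ≈ 1.5320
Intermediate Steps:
B(N) = -6 (B(N) = -7 + N/N = -7 + 1 = -6)
d = 14 (d = 2 - (-8 + (-5 + 1)) = 2 - (-8 - 4) = 2 - 1*(-12) = 2 + 12 = 14)
q(x) = 70 (q(x) = 14*5 = 70)
q((4 - 3)²/64)/913 + 3695/2539 = 70/913 + 3695/2539 = 3551265/2318107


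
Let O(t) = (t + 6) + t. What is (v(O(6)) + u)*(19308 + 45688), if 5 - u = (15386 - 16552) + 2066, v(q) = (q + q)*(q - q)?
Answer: -58171420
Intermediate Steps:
O(t) = 6 + 2*t (O(t) = (6 + t) + t = 6 + 2*t)
v(q) = 0 (v(q) = (2*q)*0 = 0)
u = -895 (u = 5 - ((15386 - 16552) + 2066) = 5 - (-1166 + 2066) = 5 - 1*900 = 5 - 900 = -895)
(v(O(6)) + u)*(19308 + 45688) = (0 - 895)*(19308 + 45688) = -895*64996 = -58171420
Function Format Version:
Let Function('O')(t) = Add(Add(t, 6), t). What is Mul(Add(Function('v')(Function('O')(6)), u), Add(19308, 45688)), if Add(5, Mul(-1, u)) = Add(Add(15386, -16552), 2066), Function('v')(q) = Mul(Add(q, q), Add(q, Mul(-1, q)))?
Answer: -58171420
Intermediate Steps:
Function('O')(t) = Add(6, Mul(2, t)) (Function('O')(t) = Add(Add(6, t), t) = Add(6, Mul(2, t)))
Function('v')(q) = 0 (Function('v')(q) = Mul(Mul(2, q), 0) = 0)
u = -895 (u = Add(5, Mul(-1, Add(Add(15386, -16552), 2066))) = Add(5, Mul(-1, Add(-1166, 2066))) = Add(5, Mul(-1, 900)) = Add(5, -900) = -895)
Mul(Add(Function('v')(Function('O')(6)), u), Add(19308, 45688)) = Mul(Add(0, -895), Add(19308, 45688)) = Mul(-895, 64996) = -58171420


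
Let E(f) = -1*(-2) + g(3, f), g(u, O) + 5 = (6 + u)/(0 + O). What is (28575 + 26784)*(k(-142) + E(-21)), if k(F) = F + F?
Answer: -111382308/7 ≈ -1.5912e+7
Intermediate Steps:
g(u, O) = -5 + (6 + u)/O (g(u, O) = -5 + (6 + u)/(0 + O) = -5 + (6 + u)/O)
k(F) = 2*F
E(f) = 2 + (9 - 5*f)/f (E(f) = -1*(-2) + (6 + 3 - 5*f)/f = 2 + (9 - 5*f)/f)
(28575 + 26784)*(k(-142) + E(-21)) = (28575 + 26784)*(2*(-142) + (-3 + 9/(-21))) = 55359*(-284 + (-3 + 9*(-1/21))) = 55359*(-284 + (-3 - 3/7)) = 55359*(-284 - 24/7) = 55359*(-2012/7) = -111382308/7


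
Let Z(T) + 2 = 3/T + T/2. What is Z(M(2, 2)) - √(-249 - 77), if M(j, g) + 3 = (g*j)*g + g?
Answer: 27/14 - I*√326 ≈ 1.9286 - 18.055*I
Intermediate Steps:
M(j, g) = -3 + g + j*g² (M(j, g) = -3 + ((g*j)*g + g) = -3 + (j*g² + g) = -3 + (g + j*g²) = -3 + g + j*g²)
Z(T) = -2 + T/2 + 3/T (Z(T) = -2 + (3/T + T/2) = -2 + (T/2 + 3/T) = -2 + T/2 + 3/T)
Z(M(2, 2)) - √(-249 - 77) = (-2 + (-3 + 2 + 2*2²)/2 + 3/(-3 + 2 + 2*2²)) - √(-249 - 77) = (-2 + (-3 + 2 + 2*4)/2 + 3/(-3 + 2 + 2*4)) - √(-326) = (-2 + (-3 + 2 + 8)/2 + 3/(-3 + 2 + 8)) - I*√326 = (-2 + (½)*7 + 3/7) - I*√326 = (-2 + 7/2 + 3*(⅐)) - I*√326 = (-2 + 7/2 + 3/7) - I*√326 = 27/14 - I*√326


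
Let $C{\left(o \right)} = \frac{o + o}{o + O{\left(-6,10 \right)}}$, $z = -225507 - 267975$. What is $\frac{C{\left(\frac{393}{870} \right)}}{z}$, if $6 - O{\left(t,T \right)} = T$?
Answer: $\frac{131}{253896489} \approx 5.1596 \cdot 10^{-7}$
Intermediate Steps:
$O{\left(t,T \right)} = 6 - T$
$z = -493482$
$C{\left(o \right)} = \frac{2 o}{-4 + o}$ ($C{\left(o \right)} = \frac{o + o}{o + \left(6 - 10\right)} = \frac{2 o}{o + \left(6 - 10\right)} = \frac{2 o}{o - 4} = \frac{2 o}{-4 + o}$)
$\frac{C{\left(\frac{393}{870} \right)}}{z} = \frac{2 \cdot \frac{393}{870} \frac{1}{-4 + \frac{393}{870}}}{-493482} = \frac{2 \cdot 393 \cdot \frac{1}{870}}{-4 + 393 \cdot \frac{1}{870}} \left(- \frac{1}{493482}\right) = 2 \cdot \frac{131}{290} \frac{1}{-4 + \frac{131}{290}} \left(- \frac{1}{493482}\right) = 2 \cdot \frac{131}{290} \frac{1}{- \frac{1029}{290}} \left(- \frac{1}{493482}\right) = 2 \cdot \frac{131}{290} \left(- \frac{290}{1029}\right) \left(- \frac{1}{493482}\right) = \left(- \frac{262}{1029}\right) \left(- \frac{1}{493482}\right) = \frac{131}{253896489}$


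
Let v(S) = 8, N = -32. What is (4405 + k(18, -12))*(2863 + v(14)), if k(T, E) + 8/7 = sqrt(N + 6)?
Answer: 88504317/7 + 2871*I*sqrt(26) ≈ 1.2643e+7 + 14639.0*I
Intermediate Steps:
k(T, E) = -8/7 + I*sqrt(26) (k(T, E) = -8/7 + sqrt(-32 + 6) = -8/7 + sqrt(-26) = -8/7 + I*sqrt(26))
(4405 + k(18, -12))*(2863 + v(14)) = (4405 + (-8/7 + I*sqrt(26)))*(2863 + 8) = (30827/7 + I*sqrt(26))*2871 = 88504317/7 + 2871*I*sqrt(26)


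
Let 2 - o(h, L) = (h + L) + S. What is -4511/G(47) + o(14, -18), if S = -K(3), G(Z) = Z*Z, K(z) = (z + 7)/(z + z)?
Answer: 37274/6627 ≈ 5.6246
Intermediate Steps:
K(z) = (7 + z)/(2*z) (K(z) = (7 + z)/((2*z)) = (7 + z)*(1/(2*z)) = (7 + z)/(2*z))
G(Z) = Z²
S = -5/3 (S = -(7 + 3)/(2*3) = -10/(2*3) = -1*5/3 = -5/3 ≈ -1.6667)
o(h, L) = 11/3 - L - h (o(h, L) = 2 - ((h + L) - 5/3) = 2 - ((L + h) - 5/3) = 2 - (-5/3 + L + h) = 2 + (5/3 - L - h) = 11/3 - L - h)
-4511/G(47) + o(14, -18) = -4511/(47²) + (11/3 - 1*(-18) - 1*14) = -4511/2209 + (11/3 + 18 - 14) = -4511*1/2209 + 23/3 = -4511/2209 + 23/3 = 37274/6627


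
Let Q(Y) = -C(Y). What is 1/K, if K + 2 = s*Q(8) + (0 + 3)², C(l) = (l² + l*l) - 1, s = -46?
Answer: 1/5849 ≈ 0.00017097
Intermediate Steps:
C(l) = -1 + 2*l² (C(l) = (l² + l²) - 1 = 2*l² - 1 = -1 + 2*l²)
Q(Y) = 1 - 2*Y² (Q(Y) = -(-1 + 2*Y²) = 1 - 2*Y²)
K = 5849 (K = -2 + (-46*(1 - 2*8²) + (0 + 3)²) = -2 + (-46*(1 - 2*64) + 3²) = -2 + (-46*(1 - 128) + 9) = -2 + (-46*(-127) + 9) = -2 + (5842 + 9) = -2 + 5851 = 5849)
1/K = 1/5849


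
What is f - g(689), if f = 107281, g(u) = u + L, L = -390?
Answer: 106982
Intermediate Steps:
g(u) = -390 + u (g(u) = u - 390 = -390 + u)
f - g(689) = 107281 - (-390 + 689) = 107281 - 1*299 = 107281 - 299 = 106982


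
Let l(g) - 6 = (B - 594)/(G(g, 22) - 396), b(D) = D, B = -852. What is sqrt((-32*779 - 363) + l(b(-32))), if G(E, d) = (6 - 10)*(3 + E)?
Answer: I*sqrt(123871195)/70 ≈ 159.0*I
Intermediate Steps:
G(E, d) = -12 - 4*E (G(E, d) = -4*(3 + E) = -12 - 4*E)
l(g) = 6 - 1446/(-408 - 4*g) (l(g) = 6 + (-852 - 594)/((-12 - 4*g) - 396) = 6 - 1446/(-408 - 4*g))
sqrt((-32*779 - 363) + l(b(-32))) = sqrt((-32*779 - 363) + 3*(649 + 4*(-32))/(2*(102 - 32))) = sqrt((-24928 - 363) + (3/2)*(649 - 128)/70) = sqrt(-25291 + (3/2)*(1/70)*521) = sqrt(-25291 + 1563/140) = sqrt(-3539177/140) = I*sqrt(123871195)/70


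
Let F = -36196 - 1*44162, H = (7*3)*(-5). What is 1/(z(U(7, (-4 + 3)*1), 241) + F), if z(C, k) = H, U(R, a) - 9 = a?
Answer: -1/80463 ≈ -1.2428e-5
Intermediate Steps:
U(R, a) = 9 + a
H = -105 (H = 21*(-5) = -105)
z(C, k) = -105
F = -80358 (F = -36196 - 44162 = -80358)
1/(z(U(7, (-4 + 3)*1), 241) + F) = 1/(-105 - 80358) = 1/(-80463) = -1/80463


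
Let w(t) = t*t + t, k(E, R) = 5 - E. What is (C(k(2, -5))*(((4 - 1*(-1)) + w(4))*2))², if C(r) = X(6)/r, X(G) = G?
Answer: 10000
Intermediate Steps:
w(t) = t + t² (w(t) = t² + t = t + t²)
C(r) = 6/r
(C(k(2, -5))*(((4 - 1*(-1)) + w(4))*2))² = ((6/(5 - 1*2))*(((4 - 1*(-1)) + 4*(1 + 4))*2))² = ((6/(5 - 2))*(((4 + 1) + 4*5)*2))² = ((6/3)*((5 + 20)*2))² = ((6*(⅓))*(25*2))² = (2*50)² = 100² = 10000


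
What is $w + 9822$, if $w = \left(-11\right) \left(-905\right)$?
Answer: $19777$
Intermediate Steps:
$w = 9955$
$w + 9822 = 9955 + 9822 = 19777$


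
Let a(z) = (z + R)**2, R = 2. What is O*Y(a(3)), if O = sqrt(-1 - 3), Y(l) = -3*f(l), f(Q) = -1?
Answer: 6*I ≈ 6.0*I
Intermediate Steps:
a(z) = (2 + z)**2 (a(z) = (z + 2)**2 = (2 + z)**2)
Y(l) = 3 (Y(l) = -3*(-1) = 3)
O = 2*I (O = sqrt(-4) = 2*I ≈ 2.0*I)
O*Y(a(3)) = (2*I)*3 = 6*I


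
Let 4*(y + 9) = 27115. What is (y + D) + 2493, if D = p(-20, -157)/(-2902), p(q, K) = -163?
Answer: 53761327/5804 ≈ 9262.8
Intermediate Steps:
y = 27079/4 (y = -9 + (¼)*27115 = -9 + 27115/4 = 27079/4 ≈ 6769.8)
D = 163/2902 (D = -163/(-2902) = -163*(-1/2902) = 163/2902 ≈ 0.056168)
(y + D) + 2493 = (27079/4 + 163/2902) + 2493 = 39291955/5804 + 2493 = 53761327/5804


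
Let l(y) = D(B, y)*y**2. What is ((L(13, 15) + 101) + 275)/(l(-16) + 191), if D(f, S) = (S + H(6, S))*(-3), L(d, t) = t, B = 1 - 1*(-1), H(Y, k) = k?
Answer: 391/24767 ≈ 0.015787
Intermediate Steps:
B = 2 (B = 1 + 1 = 2)
D(f, S) = -6*S (D(f, S) = (S + S)*(-3) = (2*S)*(-3) = -6*S)
l(y) = -6*y**3 (l(y) = (-6*y)*y**2 = -6*y**3)
((L(13, 15) + 101) + 275)/(l(-16) + 191) = ((15 + 101) + 275)/(-6*(-16)**3 + 191) = (116 + 275)/(-6*(-4096) + 191) = 391/(24576 + 191) = 391/24767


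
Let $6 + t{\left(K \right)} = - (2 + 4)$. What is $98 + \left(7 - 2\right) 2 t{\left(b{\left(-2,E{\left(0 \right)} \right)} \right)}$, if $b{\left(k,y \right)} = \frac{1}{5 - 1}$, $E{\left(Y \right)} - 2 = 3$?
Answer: $-22$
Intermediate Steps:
$E{\left(Y \right)} = 5$ ($E{\left(Y \right)} = 2 + 3 = 5$)
$b{\left(k,y \right)} = \frac{1}{4}$
$t{\left(K \right)} = -12$ ($t{\left(K \right)} = -6 - \left(2 + 4\right) = -6 - 6 = -12$)
$98 + \left(7 - 2\right) 2 t{\left(b{\left(-2,E{\left(0 \right)} \right)} \right)} = 98 + \left(7 - 2\right) 2 \left(-12\right) = 98 + 5 \cdot 2 \left(-12\right) = 98 + 10 \left(-12\right) = 98 - 120 = -22$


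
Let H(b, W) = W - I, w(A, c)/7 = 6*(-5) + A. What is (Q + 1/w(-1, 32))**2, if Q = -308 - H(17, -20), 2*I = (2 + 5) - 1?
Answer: 3824927716/47089 ≈ 81228.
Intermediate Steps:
I = 3 (I = ((2 + 5) - 1)/2 = (7 - 1)/2 = (1/2)*6 = 3)
w(A, c) = -210 + 7*A (w(A, c) = 7*(6*(-5) + A) = 7*(-30 + A) = -210 + 7*A)
H(b, W) = -3 + W (H(b, W) = W - 1*3 = W - 3 = -3 + W)
Q = -285 (Q = -308 - (-3 - 20) = -308 - 1*(-23) = -308 + 23 = -285)
(Q + 1/w(-1, 32))**2 = (-285 + 1/(-210 + 7*(-1)))**2 = (-285 + 1/(-210 - 7))**2 = (-285 + 1/(-217))**2 = (-285 - 1/217)**2 = (-61846/217)**2 = 3824927716/47089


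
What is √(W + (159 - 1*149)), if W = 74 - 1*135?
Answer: I*√51 ≈ 7.1414*I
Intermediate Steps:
W = -61 (W = 74 - 135 = -61)
√(W + (159 - 1*149)) = √(-61 + (159 - 1*149)) = √(-61 + (159 - 149)) = √(-61 + 10) = √(-51) = I*√51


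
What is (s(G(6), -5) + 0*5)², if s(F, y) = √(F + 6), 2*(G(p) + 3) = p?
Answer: 6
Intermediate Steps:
G(p) = -3 + p/2
s(F, y) = √(6 + F)
(s(G(6), -5) + 0*5)² = (√(6 + (-3 + (½)*6)) + 0*5)² = (√(6 + (-3 + 3)) + 0)² = (√(6 + 0) + 0)² = (√6 + 0)² = (√6)² = 6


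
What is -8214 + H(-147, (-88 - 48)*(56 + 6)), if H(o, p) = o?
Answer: -8361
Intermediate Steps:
-8214 + H(-147, (-88 - 48)*(56 + 6)) = -8214 - 147 = -8361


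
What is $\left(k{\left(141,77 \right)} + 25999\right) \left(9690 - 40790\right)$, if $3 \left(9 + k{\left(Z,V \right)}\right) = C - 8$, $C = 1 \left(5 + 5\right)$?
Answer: $- \frac{2424929200}{3} \approx -8.0831 \cdot 10^{8}$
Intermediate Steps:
$C = 10$ ($C = 1 \cdot 10 = 10$)
$k{\left(Z,V \right)} = - \frac{25}{3}$ ($k{\left(Z,V \right)} = -9 + \frac{10 - 8}{3} = -9 + \frac{1}{3} \cdot 2 = -9 + \frac{2}{3} = - \frac{25}{3}$)
$\left(k{\left(141,77 \right)} + 25999\right) \left(9690 - 40790\right) = \left(- \frac{25}{3} + 25999\right) \left(9690 - 40790\right) = \frac{77972}{3} \left(-31100\right) = - \frac{2424929200}{3}$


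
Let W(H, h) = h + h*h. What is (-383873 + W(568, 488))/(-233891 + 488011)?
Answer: -145241/254120 ≈ -0.57154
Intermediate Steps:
W(H, h) = h + h²
(-383873 + W(568, 488))/(-233891 + 488011) = (-383873 + 488*(1 + 488))/(-233891 + 488011) = (-383873 + 488*489)/254120 = (-383873 + 238632)*(1/254120) = -145241*1/254120 = -145241/254120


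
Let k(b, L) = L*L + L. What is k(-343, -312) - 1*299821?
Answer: -202789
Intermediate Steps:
k(b, L) = L + L**2 (k(b, L) = L**2 + L = L + L**2)
k(-343, -312) - 1*299821 = -312*(1 - 312) - 1*299821 = -312*(-311) - 299821 = 97032 - 299821 = -202789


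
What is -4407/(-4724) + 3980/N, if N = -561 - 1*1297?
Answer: -5306657/4388596 ≈ -1.2092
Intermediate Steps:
N = -1858 (N = -561 - 1297 = -1858)
-4407/(-4724) + 3980/N = -4407/(-4724) + 3980/(-1858) = -4407*(-1/4724) + 3980*(-1/1858) = 4407/4724 - 1990/929 = -5306657/4388596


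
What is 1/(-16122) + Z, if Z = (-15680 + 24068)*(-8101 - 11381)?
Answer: -2634576887953/16122 ≈ -1.6342e+8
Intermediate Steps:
Z = -163415016 (Z = 8388*(-19482) = -163415016)
1/(-16122) + Z = 1/(-16122) - 163415016 = -1/16122 - 163415016 = -2634576887953/16122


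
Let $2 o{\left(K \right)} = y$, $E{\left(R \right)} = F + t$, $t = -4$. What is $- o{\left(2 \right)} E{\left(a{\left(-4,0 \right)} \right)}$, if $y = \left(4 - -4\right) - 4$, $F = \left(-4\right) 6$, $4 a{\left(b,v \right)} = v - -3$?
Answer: $56$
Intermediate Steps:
$a{\left(b,v \right)} = \frac{3}{4} + \frac{v}{4}$ ($a{\left(b,v \right)} = \frac{v - -3}{4} = \frac{v + 3}{4} = \frac{3 + v}{4} = \frac{3}{4} + \frac{v}{4}$)
$F = -24$
$E{\left(R \right)} = -28$ ($E{\left(R \right)} = -24 - 4 = -28$)
$y = 4$ ($y = \left(4 + 4\right) - 4 = 8 - 4 = 4$)
$o{\left(K \right)} = 2$ ($o{\left(K \right)} = \frac{1}{2} \cdot 4 = 2$)
$- o{\left(2 \right)} E{\left(a{\left(-4,0 \right)} \right)} = \left(-1\right) 2 \left(-28\right) = \left(-2\right) \left(-28\right) = 56$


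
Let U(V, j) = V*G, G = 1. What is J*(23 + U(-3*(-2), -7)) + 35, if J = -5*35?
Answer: -5040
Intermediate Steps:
U(V, j) = V (U(V, j) = V*1 = V)
J = -175
J*(23 + U(-3*(-2), -7)) + 35 = -175*(23 - 3*(-2)) + 35 = -175*(23 + 6) + 35 = -175*29 + 35 = -5075 + 35 = -5040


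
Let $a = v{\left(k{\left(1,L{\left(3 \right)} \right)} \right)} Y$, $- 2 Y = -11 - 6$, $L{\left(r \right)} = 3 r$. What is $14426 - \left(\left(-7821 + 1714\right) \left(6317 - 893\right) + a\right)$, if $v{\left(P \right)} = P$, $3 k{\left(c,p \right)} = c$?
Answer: $\frac{198832747}{6} \approx 3.3139 \cdot 10^{7}$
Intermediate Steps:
$k{\left(c,p \right)} = \frac{c}{3}$
$Y = \frac{17}{2}$ ($Y = - \frac{-11 - 6}{2} = \left(- \frac{1}{2}\right) \left(-17\right) = \frac{17}{2} \approx 8.5$)
$a = \frac{17}{6}$ ($a = \frac{1}{3} \cdot 1 \cdot \frac{17}{2} = \frac{1}{3} \cdot \frac{17}{2} = \frac{17}{6} \approx 2.8333$)
$14426 - \left(\left(-7821 + 1714\right) \left(6317 - 893\right) + a\right) = 14426 - \left(\left(-7821 + 1714\right) \left(6317 - 893\right) + \frac{17}{6}\right) = 14426 - \left(\left(-6107\right) 5424 + \frac{17}{6}\right) = 14426 - \left(-33124368 + \frac{17}{6}\right) = 14426 - - \frac{198746191}{6} = 14426 + \frac{198746191}{6} = \frac{198832747}{6}$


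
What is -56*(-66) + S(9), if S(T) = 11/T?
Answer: 33275/9 ≈ 3697.2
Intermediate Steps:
-56*(-66) + S(9) = -56*(-66) + 11/9 = 3696 + 11*(⅑) = 3696 + 11/9 = 33275/9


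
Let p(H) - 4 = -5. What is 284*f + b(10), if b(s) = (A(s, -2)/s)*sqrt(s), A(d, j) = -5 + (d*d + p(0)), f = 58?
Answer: 16472 + 47*sqrt(10)/5 ≈ 16502.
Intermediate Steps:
p(H) = -1 (p(H) = 4 - 5 = -1)
A(d, j) = -6 + d**2 (A(d, j) = -5 + (d*d - 1) = -5 + (d**2 - 1) = -5 + (-1 + d**2) = -6 + d**2)
b(s) = (-6 + s**2)/sqrt(s) (b(s) = ((-6 + s**2)/s)*sqrt(s) = (-6 + s**2)/sqrt(s))
284*f + b(10) = 284*58 + (-6 + 10**2)/sqrt(10) = 16472 + (sqrt(10)/10)*(-6 + 100) = 16472 + (sqrt(10)/10)*94 = 16472 + 47*sqrt(10)/5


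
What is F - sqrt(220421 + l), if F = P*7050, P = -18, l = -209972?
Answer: -126900 - 9*sqrt(129) ≈ -1.2700e+5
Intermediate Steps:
F = -126900 (F = -18*7050 = -126900)
F - sqrt(220421 + l) = -126900 - sqrt(220421 - 209972) = -126900 - sqrt(10449) = -126900 - 9*sqrt(129)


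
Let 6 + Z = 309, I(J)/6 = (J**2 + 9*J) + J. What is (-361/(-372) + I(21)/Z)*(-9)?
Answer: -1562415/12524 ≈ -124.75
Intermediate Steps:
I(J) = 6*J**2 + 60*J (I(J) = 6*((J**2 + 9*J) + J) = 6*(J**2 + 10*J) = 6*J**2 + 60*J)
Z = 303 (Z = -6 + 309 = 303)
(-361/(-372) + I(21)/Z)*(-9) = (-361/(-372) + (6*21*(10 + 21))/303)*(-9) = (-361*(-1/372) + (6*21*31)*(1/303))*(-9) = (361/372 + 3906*(1/303))*(-9) = (361/372 + 1302/101)*(-9) = (520805/37572)*(-9) = -1562415/12524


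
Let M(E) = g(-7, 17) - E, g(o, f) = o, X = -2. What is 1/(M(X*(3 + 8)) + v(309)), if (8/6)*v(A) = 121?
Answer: 4/423 ≈ 0.0094563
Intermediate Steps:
v(A) = 363/4 (v(A) = (3/4)*121 = 363/4)
M(E) = -7 - E
1/(M(X*(3 + 8)) + v(309)) = 1/((-7 - (-2)*(3 + 8)) + 363/4) = 1/((-7 - (-2)*11) + 363/4) = 1/((-7 - 1*(-22)) + 363/4) = 1/((-7 + 22) + 363/4) = 1/(15 + 363/4) = 1/(423/4) = 4/423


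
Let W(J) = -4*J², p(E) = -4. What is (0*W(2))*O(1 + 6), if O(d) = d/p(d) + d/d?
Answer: 0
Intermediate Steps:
O(d) = 1 - d/4 (O(d) = d/(-4) + d/d = d*(-¼) + 1 = -d/4 + 1 = 1 - d/4)
(0*W(2))*O(1 + 6) = (0*(-4*2²))*(1 - (1 + 6)/4) = (0*(-4*4))*(1 - ¼*7) = (0*(-16))*(1 - 7/4) = 0*(-¾) = 0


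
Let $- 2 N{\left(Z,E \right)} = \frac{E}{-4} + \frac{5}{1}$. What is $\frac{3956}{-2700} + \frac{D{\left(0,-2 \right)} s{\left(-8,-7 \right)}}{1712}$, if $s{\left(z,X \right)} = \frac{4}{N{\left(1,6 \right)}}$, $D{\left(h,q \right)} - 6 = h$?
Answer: $- \frac{744811}{505575} \approx -1.4732$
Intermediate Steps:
$N{\left(Z,E \right)} = - \frac{5}{2} + \frac{E}{8}$ ($N{\left(Z,E \right)} = - \frac{\frac{E}{-4} + \frac{5}{1}}{2} = - \frac{E \left(- \frac{1}{4}\right) + 5 \cdot 1}{2} = - \frac{- \frac{E}{4} + 5}{2} = - \frac{5 - \frac{E}{4}}{2} = - \frac{5}{2} + \frac{E}{8}$)
$D{\left(h,q \right)} = 6 + h$
$s{\left(z,X \right)} = - \frac{16}{7}$ ($s{\left(z,X \right)} = \frac{4}{- \frac{5}{2} + \frac{1}{8} \cdot 6} = \frac{4}{- \frac{5}{2} + \frac{3}{4}} = \frac{4}{- \frac{7}{4}} = 4 \left(- \frac{4}{7}\right) = - \frac{16}{7}$)
$\frac{3956}{-2700} + \frac{D{\left(0,-2 \right)} s{\left(-8,-7 \right)}}{1712} = \frac{3956}{-2700} + \frac{\left(6 + 0\right) \left(- \frac{16}{7}\right)}{1712} = 3956 \left(- \frac{1}{2700}\right) + 6 \left(- \frac{16}{7}\right) \frac{1}{1712} = - \frac{989}{675} - \frac{6}{749} = - \frac{744811}{505575}$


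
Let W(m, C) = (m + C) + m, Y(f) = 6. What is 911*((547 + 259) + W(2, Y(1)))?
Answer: 743376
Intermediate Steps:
W(m, C) = C + 2*m (W(m, C) = (C + m) + m = C + 2*m)
911*((547 + 259) + W(2, Y(1))) = 911*((547 + 259) + (6 + 2*2)) = 911*(806 + (6 + 4)) = 911*(806 + 10) = 911*816 = 743376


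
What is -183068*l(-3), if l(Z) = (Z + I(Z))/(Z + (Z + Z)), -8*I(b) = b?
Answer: -320369/6 ≈ -53395.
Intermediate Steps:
I(b) = -b/8
l(Z) = 7/24 (l(Z) = (Z - Z/8)/(Z + (Z + Z)) = (7*Z/8)/(Z + 2*Z) = (7*Z/8)/((3*Z)) = (7*Z/8)*(1/(3*Z)) = 7/24)
-183068*l(-3) = -183068*7/24 = -320369/6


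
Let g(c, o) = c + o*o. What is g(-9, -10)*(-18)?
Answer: -1638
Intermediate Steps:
g(c, o) = c + o²
g(-9, -10)*(-18) = (-9 + (-10)²)*(-18) = (-9 + 100)*(-18) = 91*(-18) = -1638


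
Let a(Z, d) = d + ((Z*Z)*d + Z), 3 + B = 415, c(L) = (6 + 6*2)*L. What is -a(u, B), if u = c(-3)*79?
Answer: -7497883618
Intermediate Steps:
c(L) = 18*L (c(L) = (6 + 12)*L = 18*L)
u = -4266 (u = (18*(-3))*79 = -54*79 = -4266)
B = 412 (B = -3 + 415 = 412)
a(Z, d) = Z + d + d*Z² (a(Z, d) = d + (Z²*d + Z) = d + (d*Z² + Z) = d + (Z + d*Z²) = Z + d + d*Z²)
-a(u, B) = -(-4266 + 412 + 412*(-4266)²) = -(-4266 + 412 + 412*18198756) = -(-4266 + 412 + 7497887472) = -1*7497883618 = -7497883618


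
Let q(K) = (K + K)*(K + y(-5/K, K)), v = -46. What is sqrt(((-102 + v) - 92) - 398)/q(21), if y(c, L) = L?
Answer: I*sqrt(638)/1764 ≈ 0.014319*I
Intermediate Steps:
q(K) = 4*K**2 (q(K) = (K + K)*(K + K) = (2*K)*(2*K) = 4*K**2)
sqrt(((-102 + v) - 92) - 398)/q(21) = sqrt(((-102 - 46) - 92) - 398)/((4*21**2)) = sqrt((-148 - 92) - 398)/((4*441)) = sqrt(-240 - 398)/1764 = sqrt(-638)*(1/1764) = (I*sqrt(638))*(1/1764) = I*sqrt(638)/1764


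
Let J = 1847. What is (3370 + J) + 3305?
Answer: 8522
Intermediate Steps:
(3370 + J) + 3305 = (3370 + 1847) + 3305 = 5217 + 3305 = 8522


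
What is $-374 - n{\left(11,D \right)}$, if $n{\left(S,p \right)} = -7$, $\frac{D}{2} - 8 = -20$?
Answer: $-367$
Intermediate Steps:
$D = -24$ ($D = 16 + 2 \left(-20\right) = 16 - 40 = -24$)
$-374 - n{\left(11,D \right)} = -374 - -7 = -374 + 7 = -367$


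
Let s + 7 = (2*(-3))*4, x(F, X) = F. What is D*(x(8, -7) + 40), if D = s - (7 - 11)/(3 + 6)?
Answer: -4400/3 ≈ -1466.7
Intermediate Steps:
s = -31 (s = -7 + (2*(-3))*4 = -7 - 6*4 = -7 - 24 = -31)
D = -275/9 (D = -31 - (7 - 11)/(3 + 6) = -31 - (-4)/9 = -31 - 1*(-4/9) = -31 + 4/9 = -275/9 ≈ -30.556)
D*(x(8, -7) + 40) = -275*(8 + 40)/9 = -275/9*48 = -4400/3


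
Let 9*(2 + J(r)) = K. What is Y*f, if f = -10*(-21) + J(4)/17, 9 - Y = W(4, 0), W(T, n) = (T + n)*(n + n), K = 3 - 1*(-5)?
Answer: 32120/17 ≈ 1889.4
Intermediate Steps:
K = 8 (K = 3 + 5 = 8)
J(r) = -10/9 (J(r) = -2 + (1/9)*8 = -2 + 8/9 = -10/9)
W(T, n) = 2*n*(T + n) (W(T, n) = (T + n)*(2*n) = 2*n*(T + n))
Y = 9 (Y = 9 - 2*0*(4 + 0) = 9 - 2*0*4 = 9 - 1*0 = 9 + 0 = 9)
f = 32120/153 (f = -10*(-21) - 10/9/17 = 210 - 10/9*1/17 = 210 - 10/153 = 32120/153 ≈ 209.93)
Y*f = 9*(32120/153) = 32120/17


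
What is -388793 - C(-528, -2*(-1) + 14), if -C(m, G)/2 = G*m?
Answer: -405689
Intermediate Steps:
C(m, G) = -2*G*m
-388793 - C(-528, -2*(-1) + 14) = -388793 - (-2)*(-2*(-1) + 14)*(-528) = -388793 - (-2)*(2 + 14)*(-528) = -388793 - (-2)*16*(-528) = -388793 - 1*16896 = -388793 - 16896 = -405689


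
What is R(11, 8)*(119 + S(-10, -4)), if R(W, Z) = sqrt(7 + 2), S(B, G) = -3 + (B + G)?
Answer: 306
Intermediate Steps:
S(B, G) = -3 + B + G
R(W, Z) = 3 (R(W, Z) = sqrt(9) = 3)
R(11, 8)*(119 + S(-10, -4)) = 3*(119 + (-3 - 10 - 4)) = 3*(119 - 17) = 3*102 = 306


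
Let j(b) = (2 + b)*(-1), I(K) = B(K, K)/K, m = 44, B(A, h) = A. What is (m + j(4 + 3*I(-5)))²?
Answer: 1225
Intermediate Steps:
I(K) = 1 (I(K) = K/K = 1)
j(b) = -2 - b
(m + j(4 + 3*I(-5)))² = (44 + (-2 - (4 + 3*1)))² = (44 + (-2 - (4 + 3)))² = (44 + (-2 - 1*7))² = (44 + (-2 - 7))² = (44 - 9)² = 35² = 1225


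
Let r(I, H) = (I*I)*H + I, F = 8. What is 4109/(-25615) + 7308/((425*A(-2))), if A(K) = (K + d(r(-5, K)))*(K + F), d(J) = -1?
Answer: -2429203/2177275 ≈ -1.1157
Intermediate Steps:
r(I, H) = I + H*I² (r(I, H) = I²*H + I = H*I² + I = I + H*I²)
A(K) = (-1 + K)*(8 + K) (A(K) = (K - 1)*(K + 8) = (-1 + K)*(8 + K))
4109/(-25615) + 7308/((425*A(-2))) = 4109/(-25615) + 7308/((425*(-8 + (-2)² + 7*(-2)))) = 4109*(-1/25615) + 7308/((425*(-8 + 4 - 14))) = -4109/25615 + 7308/((425*(-18))) = -4109/25615 + 7308/(-7650) = -4109/25615 + 7308*(-1/7650) = -4109/25615 - 406/425 = -2429203/2177275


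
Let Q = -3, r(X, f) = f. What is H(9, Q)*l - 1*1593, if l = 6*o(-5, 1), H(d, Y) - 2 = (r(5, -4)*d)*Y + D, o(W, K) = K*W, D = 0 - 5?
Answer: -4743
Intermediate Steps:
D = -5
H(d, Y) = -3 - 4*Y*d (H(d, Y) = 2 + ((-4*d)*Y - 5) = 2 + (-4*Y*d - 5) = 2 + (-5 - 4*Y*d) = -3 - 4*Y*d)
l = -30 (l = 6*(1*(-5)) = 6*(-5) = -30)
H(9, Q)*l - 1*1593 = (-3 - 4*(-3)*9)*(-30) - 1*1593 = (-3 + 108)*(-30) - 1593 = 105*(-30) - 1593 = -3150 - 1593 = -4743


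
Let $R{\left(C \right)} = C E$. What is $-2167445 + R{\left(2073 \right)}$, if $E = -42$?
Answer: $-2254511$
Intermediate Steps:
$R{\left(C \right)} = - 42 C$ ($R{\left(C \right)} = C \left(-42\right) = - 42 C$)
$-2167445 + R{\left(2073 \right)} = -2167445 - 87066 = -2254511$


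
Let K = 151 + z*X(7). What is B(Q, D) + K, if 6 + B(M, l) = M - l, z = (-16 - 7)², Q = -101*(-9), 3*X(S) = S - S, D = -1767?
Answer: 2821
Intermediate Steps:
X(S) = 0 (X(S) = (S - S)/3 = (⅓)*0 = 0)
Q = 909
z = 529 (z = (-23)² = 529)
B(M, l) = -6 + M - l (B(M, l) = -6 + (M - l) = -6 + M - l)
K = 151 (K = 151 + 529*0 = 151 + 0 = 151)
B(Q, D) + K = (-6 + 909 - 1*(-1767)) + 151 = (-6 + 909 + 1767) + 151 = 2670 + 151 = 2821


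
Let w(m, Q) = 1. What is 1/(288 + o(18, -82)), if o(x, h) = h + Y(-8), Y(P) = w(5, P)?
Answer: 1/207 ≈ 0.0048309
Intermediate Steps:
Y(P) = 1
o(x, h) = 1 + h (o(x, h) = h + 1 = 1 + h)
1/(288 + o(18, -82)) = 1/(288 + (1 - 82)) = 1/(288 - 81) = 1/207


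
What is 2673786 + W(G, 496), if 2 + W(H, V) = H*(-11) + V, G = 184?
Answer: 2672256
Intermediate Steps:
W(H, V) = -2 + V - 11*H (W(H, V) = -2 + (H*(-11) + V) = -2 + (-11*H + V) = -2 + (V - 11*H) = -2 + V - 11*H)
2673786 + W(G, 496) = 2673786 + (-2 + 496 - 11*184) = 2673786 + (-2 + 496 - 2024) = 2673786 - 1530 = 2672256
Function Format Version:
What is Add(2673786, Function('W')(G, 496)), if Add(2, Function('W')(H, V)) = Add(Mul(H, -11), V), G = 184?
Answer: 2672256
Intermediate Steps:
Function('W')(H, V) = Add(-2, V, Mul(-11, H)) (Function('W')(H, V) = Add(-2, Add(Mul(H, -11), V)) = Add(-2, Add(Mul(-11, H), V)) = Add(-2, Add(V, Mul(-11, H))) = Add(-2, V, Mul(-11, H)))
Add(2673786, Function('W')(G, 496)) = Add(2673786, Add(-2, 496, Mul(-11, 184))) = Add(2673786, Add(-2, 496, -2024)) = Add(2673786, -1530) = 2672256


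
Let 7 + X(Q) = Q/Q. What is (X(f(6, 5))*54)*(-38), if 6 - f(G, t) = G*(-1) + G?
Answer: 12312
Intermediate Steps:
f(G, t) = 6 (f(G, t) = 6 - (G*(-1) + G) = 6 - (-G + G) = 6 - 1*0 = 6 + 0 = 6)
X(Q) = -6 (X(Q) = -7 + Q/Q = -7 + 1 = -6)
(X(f(6, 5))*54)*(-38) = -6*54*(-38) = -324*(-38) = 12312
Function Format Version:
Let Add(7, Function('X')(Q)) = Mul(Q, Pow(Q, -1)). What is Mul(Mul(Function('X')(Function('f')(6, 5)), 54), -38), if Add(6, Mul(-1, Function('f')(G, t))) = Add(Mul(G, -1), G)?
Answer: 12312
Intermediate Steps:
Function('f')(G, t) = 6 (Function('f')(G, t) = Add(6, Mul(-1, Add(Mul(G, -1), G))) = Add(6, Mul(-1, Add(Mul(-1, G), G))) = Add(6, Mul(-1, 0)) = Add(6, 0) = 6)
Function('X')(Q) = -6 (Function('X')(Q) = Add(-7, Mul(Q, Pow(Q, -1))) = Add(-7, 1) = -6)
Mul(Mul(Function('X')(Function('f')(6, 5)), 54), -38) = Mul(Mul(-6, 54), -38) = Mul(-324, -38) = 12312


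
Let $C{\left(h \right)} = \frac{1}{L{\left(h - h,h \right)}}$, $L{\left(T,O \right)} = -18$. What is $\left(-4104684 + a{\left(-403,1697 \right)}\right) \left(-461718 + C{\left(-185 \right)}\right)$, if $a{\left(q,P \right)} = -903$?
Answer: $\frac{11373741879325}{6} \approx 1.8956 \cdot 10^{12}$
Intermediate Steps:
$C{\left(h \right)} = - \frac{1}{18}$ ($C{\left(h \right)} = \frac{1}{-18} = - \frac{1}{18}$)
$\left(-4104684 + a{\left(-403,1697 \right)}\right) \left(-461718 + C{\left(-185 \right)}\right) = \left(-4104684 - 903\right) \left(-461718 - \frac{1}{18}\right) = \left(-4105587\right) \left(- \frac{8310925}{18}\right) = \frac{11373741879325}{6}$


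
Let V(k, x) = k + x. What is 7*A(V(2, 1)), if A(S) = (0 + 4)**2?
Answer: 112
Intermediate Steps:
A(S) = 16 (A(S) = 4**2 = 16)
7*A(V(2, 1)) = 7*16 = 112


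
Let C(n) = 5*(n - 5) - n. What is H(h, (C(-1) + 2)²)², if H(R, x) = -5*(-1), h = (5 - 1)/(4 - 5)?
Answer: 25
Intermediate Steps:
C(n) = -25 + 4*n (C(n) = 5*(-5 + n) - n = (-25 + 5*n) - n = -25 + 4*n)
h = -4 (h = 4/(-1) = 4*(-1) = -4)
H(R, x) = 5
H(h, (C(-1) + 2)²)² = 5² = 25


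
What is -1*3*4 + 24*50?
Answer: 1188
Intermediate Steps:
-1*3*4 + 24*50 = -3*4 + 1200 = -12 + 1200 = 1188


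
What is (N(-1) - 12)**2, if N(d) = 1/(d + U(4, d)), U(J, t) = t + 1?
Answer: 169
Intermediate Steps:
U(J, t) = 1 + t
N(d) = 1/(1 + 2*d) (N(d) = 1/(d + (1 + d)) = 1/(1 + 2*d))
(N(-1) - 12)**2 = (1/(1 + 2*(-1)) - 12)**2 = (1/(1 - 2) - 12)**2 = (1/(-1) - 12)**2 = (-1 - 12)**2 = (-13)**2 = 169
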